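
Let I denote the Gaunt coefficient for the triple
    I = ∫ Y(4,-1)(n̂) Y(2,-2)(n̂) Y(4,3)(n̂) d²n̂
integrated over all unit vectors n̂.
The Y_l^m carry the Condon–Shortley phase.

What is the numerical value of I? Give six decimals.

0.159270

m-sum 0 ✓  L=10 even ✓  2≤4≤6 ✓
Π(2lᵢ+1) = 9×5×9 = 405
triangle coeff Δ(4,2,4) = 1/13860
Σ_t [0,2]: t=0:+1/192 t=1:−1/36 t=2:+1/192 = -5/288
(3j)²=20/693 [(4 2 4; 0 0 0)], sign=-1
Σ_t [0,0]: t=0:+1/480 = 1/480
(3j)²=3/110 [(4 2 4; -1 -2 3)], sign=-1
⇒ 4πI² = 270/847
I = (+1)√(270/847/(4π)) = 0.15927046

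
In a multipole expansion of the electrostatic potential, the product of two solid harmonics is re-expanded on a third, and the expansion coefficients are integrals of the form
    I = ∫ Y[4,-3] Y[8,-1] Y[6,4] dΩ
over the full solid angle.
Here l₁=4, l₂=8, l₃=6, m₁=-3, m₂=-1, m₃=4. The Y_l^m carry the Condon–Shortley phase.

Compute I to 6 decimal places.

Checks pass: Σm=0; 18 even; l₃=6∈[4,12].
(2·4+1)(2·8+1)(2·6+1) = 1989
Δ: 6! 2! 10! / 19! → 1/23279256
sum: t=2:+1/1658880 t=3:−1/518400 t=4:+1/1658880 = -1/1382400
3j²(4 8 6; 0 0 0) = Δ·Π!·Σ² = 504/46189  (sign -1)
sum: t=5:−1/19353600 t=6:+1/261273600 = -1/20901888
3j²(4 8 6; -3 -1 4) = Δ·Π!·Σ² = 21875/3325608  (sign -1)
combine: 4πI² = 1989·504/46189·21875/3325608 = 1378125/9653501
take √, sign +1: I = 0.10658521

0.106585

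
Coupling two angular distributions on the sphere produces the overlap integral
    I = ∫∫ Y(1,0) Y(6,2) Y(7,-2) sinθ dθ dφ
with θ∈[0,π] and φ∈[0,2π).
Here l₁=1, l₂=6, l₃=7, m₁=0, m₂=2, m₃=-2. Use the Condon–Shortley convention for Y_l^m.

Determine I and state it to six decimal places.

0.234717

Checks pass: Σm=0; 14 even; l₃=7∈[5,7].
(2·1+1)(2·6+1)(2·7+1) = 585
Δ: 0! 2! 12! / 15! → 1/1365
sum: t=0:+1/518400 = 1/518400
3j²(1 6 7; 0 0 0) = Δ·Π!·Σ² = 7/195  (sign -1)
sum: t=0:+1/967680 = 1/967680
3j²(1 6 7; 0 2 -2) = Δ·Π!·Σ² = 3/91  (sign -1)
combine: 4πI² = 585·7/195·3/91 = 9/13
take √, sign +1: I = 0.23471705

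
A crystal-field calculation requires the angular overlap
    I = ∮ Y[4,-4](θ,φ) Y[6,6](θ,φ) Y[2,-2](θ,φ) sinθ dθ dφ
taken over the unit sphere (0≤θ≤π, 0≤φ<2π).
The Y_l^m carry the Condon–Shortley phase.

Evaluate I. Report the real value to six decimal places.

0.353849

Checks pass: Σm=0; 12 even; l₃=2∈[2,10].
(2·4+1)(2·6+1)(2·2+1) = 585
Δ: 8! 0! 4! / 13! → 1/6435
sum: t=4:+1/2304 = 1/2304
3j²(4 6 2; 0 0 0) = Δ·Π!·Σ² = 5/143  (sign +1)
sum: t=8:+1/967680 = 1/967680
3j²(4 6 2; -4 6 -2) = Δ·Π!·Σ² = 1/13  (sign +1)
combine: 4πI² = 585·5/143·1/13 = 225/143
take √, sign +1: I = 0.35384927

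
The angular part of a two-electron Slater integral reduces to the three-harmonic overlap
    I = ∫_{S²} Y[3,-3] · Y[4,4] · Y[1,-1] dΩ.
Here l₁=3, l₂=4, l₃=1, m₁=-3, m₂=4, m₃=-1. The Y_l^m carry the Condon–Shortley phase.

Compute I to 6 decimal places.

m-sum 0 ✓  L=8 even ✓  1≤1≤7 ✓
Π(2lᵢ+1) = 7×9×3 = 189
triangle coeff Δ(3,4,1) = 1/252
Σ_t [3,3]: t=3:−1/36 = -1/36
(3j)²=4/63 [(3 4 1; 0 0 0)], sign=+1
Σ_t [6,6]: t=6:+1/1440 = 1/1440
(3j)²=1/9 [(3 4 1; -3 4 -1)], sign=+1
⇒ 4πI² = 4/3
I = (+1)√(4/3/(4π)) = 0.32573501

0.325735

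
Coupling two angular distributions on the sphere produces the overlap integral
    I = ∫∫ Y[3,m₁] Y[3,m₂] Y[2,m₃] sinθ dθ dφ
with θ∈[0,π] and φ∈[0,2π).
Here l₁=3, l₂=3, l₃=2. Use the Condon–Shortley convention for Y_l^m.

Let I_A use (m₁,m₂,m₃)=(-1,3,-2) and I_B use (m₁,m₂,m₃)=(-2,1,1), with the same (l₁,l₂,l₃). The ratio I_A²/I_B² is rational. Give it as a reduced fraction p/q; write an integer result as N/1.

2/3

l's match ⇒ only the (l;m) 3-j factors differ between A and B.
A: triangle coeff Δ(3,3,2) = 1/3780; Σ_t [4,4]: t=4:+1/96 = 1/96; (3j)²=1/42 [(3 3 2; -1 3 -2)], sign=+1
B: triangle coeff Δ(3,3,2) = 1/3780; Σ_t [3,4]: t=3:−1/12 t=4:+1/48 = -1/16; (3j)²=1/28 [(3 3 2; -2 1 1)], sign=+1
I_A²/I_B² = (1/42)/(1/28) = 2/3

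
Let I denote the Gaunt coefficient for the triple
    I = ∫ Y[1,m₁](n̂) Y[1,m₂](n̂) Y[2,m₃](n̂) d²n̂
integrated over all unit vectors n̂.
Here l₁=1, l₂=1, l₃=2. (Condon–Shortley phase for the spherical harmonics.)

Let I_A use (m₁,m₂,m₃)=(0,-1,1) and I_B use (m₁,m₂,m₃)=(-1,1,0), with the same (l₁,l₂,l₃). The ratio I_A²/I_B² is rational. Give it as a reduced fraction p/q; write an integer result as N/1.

Same 1,1,2: normalisation and zero-m 3j drop out of the ratio.
A: Δ: 0! 2! 2! / 5! → 1/30; sum: t=0:+1/2 = 1/2; 3j²(1 1 2; 0 -1 1) = Δ·Π!·Σ² = 1/10  (sign -1)
B: Δ: 0! 2! 2! / 5! → 1/30; sum: t=0:+1/4 = 1/4; 3j²(1 1 2; -1 1 0) = Δ·Π!·Σ² = 1/30  (sign +1)
I_A²/I_B² = (1/10)/(1/30) = 3/1

3/1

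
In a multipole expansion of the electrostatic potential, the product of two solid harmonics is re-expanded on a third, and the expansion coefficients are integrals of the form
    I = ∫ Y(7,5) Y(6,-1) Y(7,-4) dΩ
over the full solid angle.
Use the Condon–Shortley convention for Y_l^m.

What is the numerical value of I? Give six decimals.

Rules hold: Σm=0, L=20 even, 1≤7≤13.
N = 15·13·15 = 2925
Δ = 6!·8!·6!/21! = 1/2444321880
Racah Σ t=0..6: t=0:+1/2612736000 t=1:−1/20736000 t=2:+1/1658880 t=3:−1/746496 t=4:+1/1658880 t=5:−1/20736000 t=6:+1/2612736000 = -1/4354560
⇒ 3j(7 6 7; 0 0 0)² = 1000/138567, sgn +1
Racah Σ t=0..2: t=0:+1/124416000 t=1:−1/29030400 t=2:+1/69672960 = -1/82944000
⇒ 3j(7 6 7; 5 -1 -4)² = 693/83980, sgn +1
4πI² = N·(3j₀)²·(3jₘ)² = 236250/1356277
I = +1·√(0.17419/4π) = 0.11773532

0.117735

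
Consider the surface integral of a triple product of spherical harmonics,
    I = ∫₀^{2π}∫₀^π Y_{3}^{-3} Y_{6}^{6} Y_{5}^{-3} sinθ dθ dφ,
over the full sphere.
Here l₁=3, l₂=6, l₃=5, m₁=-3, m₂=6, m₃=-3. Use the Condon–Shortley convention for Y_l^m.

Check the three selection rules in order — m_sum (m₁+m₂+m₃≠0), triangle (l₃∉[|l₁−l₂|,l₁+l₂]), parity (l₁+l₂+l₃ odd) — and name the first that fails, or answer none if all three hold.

azimuthal sum: -3 + 6 − 3 = 0  ✓
3 ≤ 5 ≤ 9 (triangle on l)  ✓
L = 3 + 6 + 5 = 14 (even)  ✓

none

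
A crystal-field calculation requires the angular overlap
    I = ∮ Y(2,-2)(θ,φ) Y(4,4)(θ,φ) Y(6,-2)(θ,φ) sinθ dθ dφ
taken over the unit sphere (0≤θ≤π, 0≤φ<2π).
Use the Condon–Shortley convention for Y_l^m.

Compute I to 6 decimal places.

m-sum 0 ✓  L=12 even ✓  2≤6≤6 ✓
Π(2lᵢ+1) = 5×9×13 = 585
triangle coeff Δ(2,4,6) = 1/6435
Σ_t [0,0]: t=0:+1/2304 = 1/2304
(3j)²=5/143 [(2 4 6; 0 0 0)], sign=+1
Σ_t [0,0]: t=0:+1/967680 = 1/967680
(3j)²=1/6435 [(2 4 6; -2 4 -2)], sign=+1
⇒ 4πI² = 5/1573
I = (+1)√(5/1573/(4π)) = 0.01590434

0.015904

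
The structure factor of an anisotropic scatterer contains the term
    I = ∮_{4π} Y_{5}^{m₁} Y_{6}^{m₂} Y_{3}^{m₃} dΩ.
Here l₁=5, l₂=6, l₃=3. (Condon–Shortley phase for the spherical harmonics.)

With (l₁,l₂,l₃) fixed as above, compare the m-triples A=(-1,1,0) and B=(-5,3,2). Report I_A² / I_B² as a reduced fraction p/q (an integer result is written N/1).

35/18

l's match ⇒ only the (l;m) 3-j factors differ between A and B.
A: triangle coeff Δ(5,6,3) = 1/675675; Σ_t [4,6]: t=4:+1/6912 t=5:−1/2880 t=6:+1/17280 = -1/6912; (3j)²=5/429 [(5 6 3; -1 1 0)], sign=+1
B: triangle coeff Δ(5,6,3) = 1/675675; Σ_t [8,8]: t=8:+1/483840 = 1/483840; (3j)²=6/1001 [(5 6 3; -5 3 2)], sign=-1
I_A²/I_B² = (5/429)/(6/1001) = 35/18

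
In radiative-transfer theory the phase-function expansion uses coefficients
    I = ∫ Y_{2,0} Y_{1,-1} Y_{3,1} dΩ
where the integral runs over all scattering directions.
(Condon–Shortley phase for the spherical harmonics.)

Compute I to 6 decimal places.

-0.202301

Rules hold: Σm=0, L=6 even, 1≤3≤3.
N = 5·3·7 = 105
Δ = 0!·4!·2!/7! = 1/105
Racah Σ t=0..0: t=0:+1/4 = 1/4
⇒ 3j(2 1 3; 0 0 0)² = 3/35, sgn -1
Racah Σ t=0..0: t=0:+1/8 = 1/8
⇒ 3j(2 1 3; 0 -1 1)² = 2/35, sgn +1
4πI² = N·(3j₀)²·(3jₘ)² = 18/35
I = -1·√(0.514286/4π) = -0.20230066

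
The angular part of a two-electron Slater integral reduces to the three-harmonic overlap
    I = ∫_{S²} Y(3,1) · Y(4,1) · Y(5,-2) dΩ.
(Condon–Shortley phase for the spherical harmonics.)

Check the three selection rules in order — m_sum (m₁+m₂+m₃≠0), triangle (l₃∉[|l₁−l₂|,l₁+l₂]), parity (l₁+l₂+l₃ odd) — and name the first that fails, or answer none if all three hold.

azimuthal sum: 1 + 1 − 2 = 0  ✓
1 ≤ 5 ≤ 7 (triangle on l)  ✓
L = 3 + 4 + 5 = 12 (even)  ✓

none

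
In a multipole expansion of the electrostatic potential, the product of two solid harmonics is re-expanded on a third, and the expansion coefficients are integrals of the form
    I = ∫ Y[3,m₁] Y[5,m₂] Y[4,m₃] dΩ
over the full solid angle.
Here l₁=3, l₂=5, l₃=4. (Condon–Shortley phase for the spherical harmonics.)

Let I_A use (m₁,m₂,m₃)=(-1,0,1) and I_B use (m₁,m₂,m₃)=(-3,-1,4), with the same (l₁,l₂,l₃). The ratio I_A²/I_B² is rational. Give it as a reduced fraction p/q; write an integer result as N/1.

l's match ⇒ only the (l;m) 3-j factors differ between A and B.
A: triangle coeff Δ(3,5,4) = 1/180180; Σ_t [2,4]: t=2:+1/288 t=3:−1/288 t=4:+1/5760 = 1/5760; (3j)²=1/12012 [(3 5 4; -1 0 1)], sign=-1
B: triangle coeff Δ(3,5,4) = 1/180180; Σ_t [4,4]: t=4:+1/34560 = 1/34560; (3j)²=1/429 [(3 5 4; -3 -1 4)], sign=+1
I_A²/I_B² = (1/12012)/(1/429) = 1/28

1/28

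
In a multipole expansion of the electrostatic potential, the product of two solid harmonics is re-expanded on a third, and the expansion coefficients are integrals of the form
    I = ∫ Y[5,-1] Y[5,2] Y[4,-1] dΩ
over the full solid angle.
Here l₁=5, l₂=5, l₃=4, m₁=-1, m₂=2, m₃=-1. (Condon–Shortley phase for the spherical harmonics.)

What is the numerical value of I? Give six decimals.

0.128377

Rules hold: Σm=0, L=14 even, 0≤4≤10.
N = 11·11·9 = 1089
Δ = 6!·4!·4!/15! = 1/3153150
Racah Σ t=1..5: t=1:−1/69120 t=2:+1/1728 t=3:−1/576 t=4:+1/1728 t=5:−1/69120 = -7/11520
⇒ 3j(5 5 4; 0 0 0)² = 2/143, sgn -1
Racah Σ t=3..6: t=3:−1/5184 t=4:+1/1152 t=5:−1/2880 t=6:+1/103680 = 7/20736
⇒ 3j(5 5 4; -1 2 -1)² = 35/2574, sgn -1
4πI² = N·(3j₀)²·(3jₘ)² = 35/169
I = +1·√(0.207101/4π) = 0.12837656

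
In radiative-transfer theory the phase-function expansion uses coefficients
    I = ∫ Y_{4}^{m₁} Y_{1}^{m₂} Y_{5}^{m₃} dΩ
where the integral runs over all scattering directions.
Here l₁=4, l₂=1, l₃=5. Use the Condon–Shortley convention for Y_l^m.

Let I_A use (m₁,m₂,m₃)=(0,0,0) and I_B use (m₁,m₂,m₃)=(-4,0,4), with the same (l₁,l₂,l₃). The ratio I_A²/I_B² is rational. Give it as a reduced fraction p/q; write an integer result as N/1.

Same 4,1,5: normalisation and zero-m 3j drop out of the ratio.
A: Δ: 0! 8! 2! / 11! → 1/495; sum: t=0:+1/576 = 1/576; 3j²(4 1 5; 0 0 0) = Δ·Π!·Σ² = 5/99  (sign -1)
B: Δ: 0! 8! 2! / 11! → 1/495; sum: t=0:+1/40320 = 1/40320; 3j²(4 1 5; -4 0 4) = Δ·Π!·Σ² = 1/55  (sign -1)
I_A²/I_B² = (5/99)/(1/55) = 25/9

25/9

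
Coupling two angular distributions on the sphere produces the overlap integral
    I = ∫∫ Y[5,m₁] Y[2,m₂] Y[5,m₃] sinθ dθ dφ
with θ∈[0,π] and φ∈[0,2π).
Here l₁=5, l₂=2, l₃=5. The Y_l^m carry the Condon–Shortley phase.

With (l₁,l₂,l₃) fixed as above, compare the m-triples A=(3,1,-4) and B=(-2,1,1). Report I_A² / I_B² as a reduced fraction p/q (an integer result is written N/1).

Shared (l₁,l₂,l₃)=(5,2,5): N and (l;000)² cancel in I_A²/I_B².
A: Δ = 2!·8!·2!/13! = 1/38610; Racah Σ t=1..2: t=1:−1/10080 t=2:+1/80640 = -1/11520; ⇒ 3j(5 2 5; 3 1 -4)² = 49/1430, sgn +1
B: Δ = 2!·8!·2!/13! = 1/38610; Racah Σ t=1..2: t=1:−1/2880 t=2:+1/1440 = 1/2880; ⇒ 3j(5 2 5; -2 1 1)² = 7/715, sgn +1
I_A²/I_B² = (49/1430)/(7/715) = 7/2

7/2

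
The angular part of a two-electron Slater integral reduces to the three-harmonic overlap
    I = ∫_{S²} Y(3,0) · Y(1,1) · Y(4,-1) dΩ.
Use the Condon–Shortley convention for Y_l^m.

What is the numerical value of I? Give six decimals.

-0.194664

Rules hold: Σm=0, L=8 even, 2≤4≤4.
N = 7·3·9 = 189
Δ = 0!·6!·2!/9! = 1/252
Racah Σ t=0..0: t=0:+1/36 = 1/36
⇒ 3j(3 1 4; 0 0 0)² = 4/63, sgn +1
Racah Σ t=0..0: t=0:+1/72 = 1/72
⇒ 3j(3 1 4; 0 1 -1)² = 5/126, sgn -1
4πI² = N·(3j₀)²·(3jₘ)² = 10/21
I = -1·√(0.47619/4π) = -0.19466390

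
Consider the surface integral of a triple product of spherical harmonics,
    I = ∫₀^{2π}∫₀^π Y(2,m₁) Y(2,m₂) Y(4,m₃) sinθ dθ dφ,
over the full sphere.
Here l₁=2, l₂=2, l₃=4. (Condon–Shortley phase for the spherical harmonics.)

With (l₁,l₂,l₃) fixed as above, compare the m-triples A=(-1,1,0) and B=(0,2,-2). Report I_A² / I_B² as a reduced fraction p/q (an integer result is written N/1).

16/15

l's match ⇒ only the (l;m) 3-j factors differ between A and B.
A: triangle coeff Δ(2,2,4) = 1/630; Σ_t [0,0]: t=0:+1/36 = 1/36; (3j)²=8/315 [(2 2 4; -1 1 0)], sign=+1
B: triangle coeff Δ(2,2,4) = 1/630; Σ_t [0,0]: t=0:+1/96 = 1/96; (3j)²=1/42 [(2 2 4; 0 2 -2)], sign=+1
I_A²/I_B² = (8/315)/(1/42) = 16/15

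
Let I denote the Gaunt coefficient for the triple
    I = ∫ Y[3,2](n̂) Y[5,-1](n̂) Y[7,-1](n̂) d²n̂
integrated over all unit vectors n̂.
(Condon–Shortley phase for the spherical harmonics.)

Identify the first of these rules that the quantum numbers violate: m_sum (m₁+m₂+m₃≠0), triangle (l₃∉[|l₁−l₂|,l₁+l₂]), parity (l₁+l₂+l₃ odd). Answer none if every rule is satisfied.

m₁+m₂+m₃ = 2 − 1 − 1 = 0  ✓
triangle: |3−5|=2 ≤ l₃=7 ≤ 3+5=8  ✓
parity: l₁+l₂+l₃ = 15 is odd  ✗

parity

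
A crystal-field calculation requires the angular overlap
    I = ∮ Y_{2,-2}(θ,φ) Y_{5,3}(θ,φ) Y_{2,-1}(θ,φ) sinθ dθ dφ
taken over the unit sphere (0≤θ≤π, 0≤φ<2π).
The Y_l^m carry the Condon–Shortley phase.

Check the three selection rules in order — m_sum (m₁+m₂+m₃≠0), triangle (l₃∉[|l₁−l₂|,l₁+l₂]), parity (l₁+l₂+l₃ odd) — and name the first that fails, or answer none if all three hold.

azimuthal sum: -2 + 3 − 1 = 0  ✓
3 ≤ 2 ≤ 7 (triangle on l)  ✗
L = 2 + 5 + 2 = 9 (odd)

triangle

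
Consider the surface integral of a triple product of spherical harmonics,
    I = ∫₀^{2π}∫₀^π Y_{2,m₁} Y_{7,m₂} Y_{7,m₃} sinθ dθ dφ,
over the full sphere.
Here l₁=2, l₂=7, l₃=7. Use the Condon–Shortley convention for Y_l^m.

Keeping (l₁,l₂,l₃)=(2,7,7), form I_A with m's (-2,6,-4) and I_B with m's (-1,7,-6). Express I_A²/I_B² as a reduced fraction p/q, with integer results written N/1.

36/91

l's match ⇒ only the (l;m) 3-j factors differ between A and B.
A: triangle coeff Δ(2,7,7) = 1/185640; Σ_t [2,2]: t=2:+1/159667200 = 1/159667200; (3j)²=9/1190 [(2 7 7; -2 6 -4)], sign=-1
B: triangle coeff Δ(2,7,7) = 1/185640; Σ_t [2,2]: t=2:+1/958003200 = 1/958003200; (3j)²=13/680 [(2 7 7; -1 7 -6)], sign=-1
I_A²/I_B² = (9/1190)/(13/680) = 36/91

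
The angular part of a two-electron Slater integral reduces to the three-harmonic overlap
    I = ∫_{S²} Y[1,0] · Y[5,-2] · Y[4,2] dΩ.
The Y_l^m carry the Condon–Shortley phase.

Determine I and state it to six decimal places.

0.225034

m-sum 0 ✓  L=10 even ✓  4≤4≤6 ✓
Π(2lᵢ+1) = 3×11×9 = 297
triangle coeff Δ(1,5,4) = 1/495
Σ_t [1,1]: t=1:−1/576 = -1/576
(3j)²=5/99 [(1 5 4; 0 0 0)], sign=-1
Σ_t [1,1]: t=1:−1/1440 = -1/1440
(3j)²=7/165 [(1 5 4; 0 -2 2)], sign=-1
⇒ 4πI² = 7/11
I = (+1)√(7/11/(4π)) = 0.22503380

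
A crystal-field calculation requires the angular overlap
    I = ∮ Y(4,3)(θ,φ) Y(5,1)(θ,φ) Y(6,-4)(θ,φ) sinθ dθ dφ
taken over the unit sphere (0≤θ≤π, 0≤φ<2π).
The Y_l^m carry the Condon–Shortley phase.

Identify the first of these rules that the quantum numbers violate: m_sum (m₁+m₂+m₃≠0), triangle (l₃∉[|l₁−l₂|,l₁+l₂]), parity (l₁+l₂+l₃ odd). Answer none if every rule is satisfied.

azimuthal sum: 3 + 1 − 4 = 0  ✓
1 ≤ 6 ≤ 9 (triangle on l)  ✓
L = 4 + 5 + 6 = 15 (odd)  ✗

parity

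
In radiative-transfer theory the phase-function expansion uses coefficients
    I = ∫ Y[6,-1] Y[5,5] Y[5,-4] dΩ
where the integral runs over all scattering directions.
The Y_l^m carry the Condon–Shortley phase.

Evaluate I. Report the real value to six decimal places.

Checks pass: Σm=0; 16 even; l₃=5∈[1,11].
(2·6+1)(2·5+1)(2·5+1) = 1573
Δ: 6! 6! 4! / 17! → 1/28588560
sum: t=1:−1/345600 t=2:+1/13824 t=3:−1/5184 t=4:+1/13824 t=5:−1/345600 = -7/129600
3j²(6 5 5; 0 0 0) = Δ·Π!·Σ² = 80/7293  (sign +1)
sum: t=6:+1/2073600 = 1/2073600
3j²(6 5 5; -1 5 -4) = Δ·Π!·Σ² = 63/9724  (sign -1)
combine: 4πI² = 1573·80/7293·63/9724 = 420/3757
take √, sign -1: I = -0.09431898

-0.094319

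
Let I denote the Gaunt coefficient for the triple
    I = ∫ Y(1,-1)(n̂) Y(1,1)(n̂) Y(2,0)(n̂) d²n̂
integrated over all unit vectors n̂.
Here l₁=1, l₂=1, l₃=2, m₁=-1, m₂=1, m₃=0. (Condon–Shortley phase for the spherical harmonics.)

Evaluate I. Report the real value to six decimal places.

Checks pass: Σm=0; 4 even; l₃=2∈[0,2].
(2·1+1)(2·1+1)(2·2+1) = 45
Δ: 0! 2! 2! / 5! → 1/30
sum: t=0:+1/1 = 1/1
3j²(1 1 2; 0 0 0) = Δ·Π!·Σ² = 2/15  (sign +1)
sum: t=0:+1/4 = 1/4
3j²(1 1 2; -1 1 0) = Δ·Π!·Σ² = 1/30  (sign +1)
combine: 4πI² = 45·2/15·1/30 = 1/5
take √, sign +1: I = 0.12615663

0.126157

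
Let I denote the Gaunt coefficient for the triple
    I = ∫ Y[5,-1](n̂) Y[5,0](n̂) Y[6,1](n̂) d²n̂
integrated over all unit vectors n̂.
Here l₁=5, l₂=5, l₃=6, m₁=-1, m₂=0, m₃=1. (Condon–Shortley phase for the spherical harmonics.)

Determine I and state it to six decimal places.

-0.072607

Checks pass: Σm=0; 16 even; l₃=6∈[0,10].
(2·5+1)(2·5+1)(2·6+1) = 1573
Δ: 4! 6! 6! / 17! → 1/28588560
sum: t=0:+1/345600 t=1:−1/13824 t=2:+1/5184 t=3:−1/13824 t=4:+1/345600 = 7/129600
3j²(5 5 6; 0 0 0) = Δ·Π!·Σ² = 80/7293  (sign +1)
sum: t=0:+1/2073600 t=1:−1/34560 t=2:+1/6912 t=3:−1/10368 t=4:+1/138240 = 7/259200
3j²(5 5 6; -1 0 1) = Δ·Π!·Σ² = 28/7293  (sign -1)
combine: 4πI² = 1573·80/7293·28/7293 = 2240/33813
take √, sign -1: I = -0.07260679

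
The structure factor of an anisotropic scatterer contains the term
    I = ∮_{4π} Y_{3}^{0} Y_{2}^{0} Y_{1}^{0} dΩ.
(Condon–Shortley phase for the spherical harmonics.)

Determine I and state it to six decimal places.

0.247767

Checks pass: Σm=0; 6 even; l₃=1∈[1,5].
(2·3+1)(2·2+1)(2·1+1) = 105
Δ: 4! 2! 0! / 7! → 1/105
sum: t=2:+1/4 = 1/4
3j²(3 2 1; 0 0 0) = Δ·Π!·Σ² = 3/35  (sign -1)
(m-triple is (0,0,0) — same symbol as above.)
combine: 4πI² = 105·3/35·3/35 = 27/35
take √, sign +1: I = 0.24776670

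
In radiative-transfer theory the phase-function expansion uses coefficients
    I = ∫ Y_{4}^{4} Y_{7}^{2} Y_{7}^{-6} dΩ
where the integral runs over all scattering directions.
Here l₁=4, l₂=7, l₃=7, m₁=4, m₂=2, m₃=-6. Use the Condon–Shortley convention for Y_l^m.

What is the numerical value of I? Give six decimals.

0.082491

Rules hold: Σm=0, L=18 even, 3≤7≤11.
N = 9·15·15 = 2025
Δ = 4!·4!·10!/19! = 1/58198140
Racah Σ t=0..4: t=0:+1/17418240 t=1:−1/622080 t=2:+1/230400 t=3:−1/622080 t=4:+1/17418240 = 1/806400
⇒ 3j(4 7 7; 0 0 0)² = 2268/230945, sgn -1
Racah Σ t=0..0: t=0:+1/209018880 = 1/209018880
⇒ 3j(4 7 7; 4 2 -6)² = 25/5814, sgn -1
4πI² = N·(3j₀)²·(3jₘ)² = 1275750/14919047
I = +1·√(0.0855115/4π) = 0.08249114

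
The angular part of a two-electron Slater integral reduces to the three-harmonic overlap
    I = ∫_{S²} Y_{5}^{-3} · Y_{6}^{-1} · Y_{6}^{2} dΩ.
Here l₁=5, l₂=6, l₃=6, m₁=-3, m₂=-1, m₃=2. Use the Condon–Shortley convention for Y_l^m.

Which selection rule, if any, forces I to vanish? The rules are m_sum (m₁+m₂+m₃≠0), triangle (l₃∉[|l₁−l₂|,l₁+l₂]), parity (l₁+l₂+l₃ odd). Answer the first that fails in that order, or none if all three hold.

m_sum

azimuthal sum: -3 − 1 + 2 = -2  ✗
1 ≤ 6 ≤ 11 (triangle on l)
L = 5 + 6 + 6 = 17 (odd)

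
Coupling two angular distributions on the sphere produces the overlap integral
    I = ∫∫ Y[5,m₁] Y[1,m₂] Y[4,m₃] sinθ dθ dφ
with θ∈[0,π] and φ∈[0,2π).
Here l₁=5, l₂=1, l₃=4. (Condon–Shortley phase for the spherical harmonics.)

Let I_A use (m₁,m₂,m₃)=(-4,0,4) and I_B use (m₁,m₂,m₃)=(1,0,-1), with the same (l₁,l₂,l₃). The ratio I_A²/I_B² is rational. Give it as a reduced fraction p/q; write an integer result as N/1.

Shared (l₁,l₂,l₃)=(5,1,4): N and (l;000)² cancel in I_A²/I_B².
A: Δ = 2!·8!·0!/11! = 1/495; Racah Σ t=1..1: t=1:−1/40320 = -1/40320; ⇒ 3j(5 1 4; -4 0 4)² = 1/55, sgn -1
B: Δ = 2!·8!·0!/11! = 1/495; Racah Σ t=1..1: t=1:−1/720 = -1/720; ⇒ 3j(5 1 4; 1 0 -1)² = 8/165, sgn +1
I_A²/I_B² = (1/55)/(8/165) = 3/8

3/8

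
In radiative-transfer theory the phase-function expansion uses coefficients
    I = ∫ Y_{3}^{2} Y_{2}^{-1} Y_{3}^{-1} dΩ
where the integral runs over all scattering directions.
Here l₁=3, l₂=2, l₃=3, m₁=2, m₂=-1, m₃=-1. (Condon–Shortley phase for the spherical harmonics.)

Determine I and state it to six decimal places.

Checks pass: Σm=0; 8 even; l₃=3∈[1,5].
(2·3+1)(2·2+1)(2·3+1) = 245
Δ: 2! 4! 2! / 9! → 1/3780
sum: t=0:+1/24 t=1:−1/4 t=2:+1/24 = -1/6
3j²(3 2 3; 0 0 0) = Δ·Π!·Σ² = 4/105  (sign +1)
sum: t=0:+1/12 t=1:−1/48 = 1/16
3j²(3 2 3; 2 -1 -1) = Δ·Π!·Σ² = 1/28  (sign +1)
combine: 4πI² = 245·4/105·1/28 = 1/3
take √, sign +1: I = 0.16286750

0.162868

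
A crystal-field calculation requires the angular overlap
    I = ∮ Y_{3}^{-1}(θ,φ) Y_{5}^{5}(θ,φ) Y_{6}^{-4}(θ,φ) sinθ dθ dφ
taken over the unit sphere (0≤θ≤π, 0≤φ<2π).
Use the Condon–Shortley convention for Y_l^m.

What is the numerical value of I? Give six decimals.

-0.152880

Rules hold: Σm=0, L=14 even, 2≤6≤8.
N = 7·11·13 = 1001
Δ = 2!·4!·8!/15! = 1/675675
Racah Σ t=0..2: t=0:+1/8640 t=1:−1/2304 t=2:+1/8640 = -7/34560
⇒ 3j(3 5 6; 0 0 0)² = 7/429, sgn -1
Racah Σ t=2..2: t=2:+1/322560 = 1/322560
⇒ 3j(3 5 6; -1 5 -4)² = 18/1001, sgn +1
4πI² = N·(3j₀)²·(3jₘ)² = 42/143
I = -1·√(0.293706/4π) = -0.15288036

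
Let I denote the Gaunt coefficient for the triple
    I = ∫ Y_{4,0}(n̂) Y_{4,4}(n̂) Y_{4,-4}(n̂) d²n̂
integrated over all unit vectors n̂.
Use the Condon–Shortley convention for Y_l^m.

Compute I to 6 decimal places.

0.106525

Rules hold: Σm=0, L=12 even, 0≤4≤8.
N = 9·9·9 = 729
Δ = 4!·4!·4!/13! = 1/450450
Racah Σ t=0..4: t=0:+1/13824 t=1:−1/216 t=2:+1/64 t=3:−1/216 t=4:+1/13824 = 5/768
⇒ 3j(4 4 4; 0 0 0)² = 18/1001, sgn +1
Racah Σ t=4..4: t=4:+1/13824 = 1/13824
⇒ 3j(4 4 4; 0 4 -4)² = 14/1287, sgn +1
4πI² = N·(3j₀)²·(3jₘ)² = 2916/20449
I = +1·√(0.142599/4π) = 0.10652531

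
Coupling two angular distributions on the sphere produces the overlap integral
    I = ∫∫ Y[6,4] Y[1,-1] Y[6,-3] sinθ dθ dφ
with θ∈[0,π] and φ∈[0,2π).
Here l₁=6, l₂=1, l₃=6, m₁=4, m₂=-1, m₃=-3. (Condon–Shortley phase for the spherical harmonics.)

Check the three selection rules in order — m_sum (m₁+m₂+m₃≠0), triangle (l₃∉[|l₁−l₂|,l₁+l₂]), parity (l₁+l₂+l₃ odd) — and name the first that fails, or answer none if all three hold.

azimuthal sum: 4 − 1 − 3 = 0  ✓
5 ≤ 6 ≤ 7 (triangle on l)  ✓
L = 6 + 1 + 6 = 13 (odd)  ✗

parity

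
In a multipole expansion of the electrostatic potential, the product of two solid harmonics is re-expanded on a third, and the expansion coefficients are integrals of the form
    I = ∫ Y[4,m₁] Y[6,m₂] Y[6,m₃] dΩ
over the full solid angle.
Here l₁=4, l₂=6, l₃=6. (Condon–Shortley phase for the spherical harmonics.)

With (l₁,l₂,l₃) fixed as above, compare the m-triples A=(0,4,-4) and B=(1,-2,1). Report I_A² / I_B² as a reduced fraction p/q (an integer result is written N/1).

Same 4,6,6: normalisation and zero-m 3j drop out of the ratio.
A: Δ: 4! 4! 8! / 17! → 1/15315300; sum: t=2:+1/645120 t=3:−1/181440 t=4:+1/829440 = -1/362880; 3j²(4 6 6; 0 4 -4) = Δ·Π!·Σ² = 256/17017  (sign -1)
B: Δ: 4! 4! 8! / 17! → 1/15315300; sum: t=0:+1/82944 t=1:−1/17280 t=2:+1/34560 t=3:−1/725760 = -53/2903040; 3j²(4 6 6; 1 -2 1) = Δ·Π!·Σ² = 2809/306306  (sign +1)
I_A²/I_B² = (256/17017)/(2809/306306) = 4608/2809

4608/2809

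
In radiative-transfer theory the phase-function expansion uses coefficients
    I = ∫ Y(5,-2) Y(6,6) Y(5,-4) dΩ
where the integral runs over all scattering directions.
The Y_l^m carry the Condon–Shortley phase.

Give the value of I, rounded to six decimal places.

m-sum 0 ✓  L=16 even ✓  1≤5≤11 ✓
Π(2lᵢ+1) = 11×13×11 = 1573
triangle coeff Δ(5,6,5) = 1/28588560
Σ_t [1,5]: t=1:−1/345600 t=2:+1/13824 t=3:−1/5184 t=4:+1/13824 t=5:−1/345600 = -7/129600
(3j)²=80/7293 [(5 6 5; 0 0 0)], sign=+1
Σ_t [6,6]: t=6:+1/3110400 = 1/3110400
(3j)²=21/1105 [(5 6 5; -2 6 -4)], sign=-1
⇒ 4πI² = 1232/3757
I = (-1)√(1232/3757/(4π)) = -0.16153991

-0.161540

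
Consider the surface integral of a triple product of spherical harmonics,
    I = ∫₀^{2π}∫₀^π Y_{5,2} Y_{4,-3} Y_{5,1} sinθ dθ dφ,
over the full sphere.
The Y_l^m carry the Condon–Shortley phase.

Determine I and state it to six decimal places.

-0.048522

Rules hold: Σm=0, L=14 even, 1≤5≤9.
N = 11·9·11 = 1089
Δ = 4!·6!·4!/15! = 1/3153150
Racah Σ t=0..4: t=0:+1/69120 t=1:−1/1728 t=2:+1/576 t=3:−1/1728 t=4:+1/69120 = 7/11520
⇒ 3j(5 4 5; 0 0 0)² = 2/143, sgn -1
Racah Σ t=0..1: t=0:+1/5184 t=1:−1/6912 = 1/20736
⇒ 3j(5 4 5; 2 -3 1)² = 5/2574, sgn +1
4πI² = N·(3j₀)²·(3jₘ)² = 5/169
I = -1·√(0.0295858/4π) = -0.04852178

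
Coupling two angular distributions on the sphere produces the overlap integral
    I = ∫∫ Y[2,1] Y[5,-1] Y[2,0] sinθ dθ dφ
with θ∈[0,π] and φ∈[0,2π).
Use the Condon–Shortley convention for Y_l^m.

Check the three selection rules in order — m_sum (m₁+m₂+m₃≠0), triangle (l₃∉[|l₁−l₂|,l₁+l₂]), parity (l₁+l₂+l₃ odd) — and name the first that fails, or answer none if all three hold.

triangle

m₁+m₂+m₃ = 1 − 1 + 0 = 0  ✓
triangle: |2−5|=3 ≤ l₃=2 ≤ 2+5=7  ✗
parity: l₁+l₂+l₃ = 9 is odd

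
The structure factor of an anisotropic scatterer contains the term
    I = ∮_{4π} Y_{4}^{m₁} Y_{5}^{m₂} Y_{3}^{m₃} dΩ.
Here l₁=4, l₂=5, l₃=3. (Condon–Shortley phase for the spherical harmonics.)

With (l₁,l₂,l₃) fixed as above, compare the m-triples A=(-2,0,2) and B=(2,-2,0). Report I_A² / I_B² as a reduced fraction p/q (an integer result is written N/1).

Shared (l₁,l₂,l₃)=(4,5,3): N and (l;000)² cancel in I_A²/I_B².
A: Δ = 6!·2!·4!/13! = 1/180180; Racah Σ t=4..5: t=4:+1/576 t=5:−1/2880 = 1/720; ⇒ 3j(4 5 3; -2 0 2)² = 80/3003, sgn -1
B: Δ = 6!·2!·4!/13! = 1/180180; Racah Σ t=0..2: t=0:+1/8640 t=1:−1/480 t=2:+1/576 = -1/4320; ⇒ 3j(4 5 3; 2 -2 0)² = 1/2145, sgn +1
I_A²/I_B² = (80/3003)/(1/2145) = 400/7

400/7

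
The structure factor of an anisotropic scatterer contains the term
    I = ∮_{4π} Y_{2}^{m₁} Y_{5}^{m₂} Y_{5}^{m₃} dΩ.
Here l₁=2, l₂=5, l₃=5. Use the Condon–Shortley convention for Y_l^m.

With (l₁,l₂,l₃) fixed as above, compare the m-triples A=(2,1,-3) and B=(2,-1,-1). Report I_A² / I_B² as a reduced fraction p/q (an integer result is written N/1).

l's match ⇒ only the (l;m) 3-j factors differ between A and B.
A: triangle coeff Δ(2,5,5) = 1/38610; Σ_t [0,0]: t=0:+1/5760 = 1/5760; (3j)²=56/2145 [(2 5 5; 2 1 -3)], sign=+1
B: triangle coeff Δ(2,5,5) = 1/38610; Σ_t [0,0]: t=0:+1/2304 = 1/2304; (3j)²=5/143 [(2 5 5; 2 -1 -1)], sign=+1
I_A²/I_B² = (56/2145)/(5/143) = 56/75

56/75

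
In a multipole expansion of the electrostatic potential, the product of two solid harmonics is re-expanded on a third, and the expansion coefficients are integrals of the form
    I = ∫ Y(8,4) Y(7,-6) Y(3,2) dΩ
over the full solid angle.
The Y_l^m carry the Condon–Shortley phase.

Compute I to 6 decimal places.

Rules hold: Σm=0, L=18 even, 1≤3≤15.
N = 17·15·7 = 1785
Δ = 12!·4!·2!/19! = 1/5290740
Racah Σ t=5..7: t=5:−1/7257600 t=6:+1/2073600 t=7:−1/7257600 = 1/4838400
⇒ 3j(8 7 3; 0 0 0)² = 252/20995, sgn -1
Racah Σ t=0..1: t=0:+1/11496038400 t=1:−1/479001600 = -23/11496038400
⇒ 3j(8 7 3; 4 -6 2)² = 529/81396, sgn +1
4πI² = N·(3j₀)²·(3jₘ)² = 11109/79781
I = -1·√(0.139244/4π) = -0.10526471

-0.105265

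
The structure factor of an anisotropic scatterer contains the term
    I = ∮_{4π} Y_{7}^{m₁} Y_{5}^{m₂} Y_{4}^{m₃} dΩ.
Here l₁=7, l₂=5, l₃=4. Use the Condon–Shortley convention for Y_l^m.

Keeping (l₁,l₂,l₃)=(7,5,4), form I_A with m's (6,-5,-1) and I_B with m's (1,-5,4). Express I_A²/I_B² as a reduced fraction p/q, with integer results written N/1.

Shared (l₁,l₂,l₃)=(7,5,4): N and (l;000)² cancel in I_A²/I_B².
A: Δ = 8!·6!·2!/17! = 1/6126120; Racah Σ t=0..0: t=0:+1/9676800 = 1/9676800; ⇒ 3j(7 5 4; 6 -5 -1)² = 27/952, sgn -1
B: Δ = 8!·6!·2!/17! = 1/6126120; Racah Σ t=0..0: t=0:+1/58060800 = 1/58060800; ⇒ 3j(7 5 4; 1 -5 4)² = 1/4862, sgn +1
I_A²/I_B² = (27/952)/(1/4862) = 3861/28

3861/28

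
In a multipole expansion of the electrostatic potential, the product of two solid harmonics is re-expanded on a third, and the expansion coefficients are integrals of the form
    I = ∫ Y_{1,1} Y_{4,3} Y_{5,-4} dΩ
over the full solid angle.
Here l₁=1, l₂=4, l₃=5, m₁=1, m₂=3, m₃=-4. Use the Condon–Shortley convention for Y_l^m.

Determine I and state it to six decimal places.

0.294638

Rules hold: Σm=0, L=10 even, 3≤5≤5.
N = 3·9·11 = 297
Δ = 0!·2!·8!/11! = 1/495
Racah Σ t=0..0: t=0:+1/576 = 1/576
⇒ 3j(1 4 5; 0 0 0)² = 5/99, sgn -1
Racah Σ t=0..0: t=0:+1/10080 = 1/10080
⇒ 3j(1 4 5; 1 3 -4)² = 4/55, sgn -1
4πI² = N·(3j₀)²·(3jₘ)² = 12/11
I = +1·√(1.09091/4π) = 0.29463840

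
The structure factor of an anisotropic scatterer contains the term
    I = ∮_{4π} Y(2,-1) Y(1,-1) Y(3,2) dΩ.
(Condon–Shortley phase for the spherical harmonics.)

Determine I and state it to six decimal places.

Checks pass: Σm=0; 6 even; l₃=3∈[1,3].
(2·2+1)(2·1+1)(2·3+1) = 105
Δ: 0! 4! 2! / 7! → 1/105
sum: t=0:+1/4 = 1/4
3j²(2 1 3; 0 0 0) = Δ·Π!·Σ² = 3/35  (sign -1)
sum: t=0:+1/12 = 1/12
3j²(2 1 3; -1 -1 2) = Δ·Π!·Σ² = 2/21  (sign -1)
combine: 4πI² = 105·3/35·2/21 = 6/7
take √, sign +1: I = 0.26116903

0.261169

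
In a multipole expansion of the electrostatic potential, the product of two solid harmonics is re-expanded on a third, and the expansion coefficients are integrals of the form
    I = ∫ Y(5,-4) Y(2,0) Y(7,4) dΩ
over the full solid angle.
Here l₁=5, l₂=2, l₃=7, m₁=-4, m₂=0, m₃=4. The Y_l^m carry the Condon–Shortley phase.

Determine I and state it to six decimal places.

0.145565

m-sum 0 ✓  L=14 even ✓  3≤7≤7 ✓
Π(2lᵢ+1) = 11×5×15 = 825
triangle coeff Δ(5,2,7) = 1/15015
Σ_t [0,0]: t=0:+1/57600 = 1/57600
(3j)²=21/715 [(5 2 7; 0 0 0)], sign=-1
Σ_t [0,0]: t=0:+1/1451520 = 1/1451520
(3j)²=1/91 [(5 2 7; -4 0 4)], sign=-1
⇒ 4πI² = 45/169
I = (+1)√(45/169/(4π)) = 0.14556534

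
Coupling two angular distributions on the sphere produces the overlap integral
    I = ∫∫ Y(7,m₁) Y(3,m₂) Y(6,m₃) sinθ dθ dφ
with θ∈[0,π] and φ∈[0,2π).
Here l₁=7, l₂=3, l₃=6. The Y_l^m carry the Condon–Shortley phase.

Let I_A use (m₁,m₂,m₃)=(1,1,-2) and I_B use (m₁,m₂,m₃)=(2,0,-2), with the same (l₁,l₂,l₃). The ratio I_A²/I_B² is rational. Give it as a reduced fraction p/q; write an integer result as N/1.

529/882

Same 7,3,6: normalisation and zero-m 3j drop out of the ratio.
A: Δ: 4! 10! 2! / 17! → 1/2042040; sum: t=2:+1/138240 t=3:−1/181440 t=4:+1/3870720 = 23/11612160; 3j²(7 3 6; 1 1 -2) = Δ·Π!·Σ² = 529/204204  (sign +1)
B: Δ: 4! 10! 2! / 17! → 1/2042040; sum: t=1:−1/207360 t=2:+1/120960 t=3:−1/967680 = 1/414720; 3j²(7 3 6; 2 0 -2) = Δ·Π!·Σ² = 21/4862  (sign +1)
I_A²/I_B² = (529/204204)/(21/4862) = 529/882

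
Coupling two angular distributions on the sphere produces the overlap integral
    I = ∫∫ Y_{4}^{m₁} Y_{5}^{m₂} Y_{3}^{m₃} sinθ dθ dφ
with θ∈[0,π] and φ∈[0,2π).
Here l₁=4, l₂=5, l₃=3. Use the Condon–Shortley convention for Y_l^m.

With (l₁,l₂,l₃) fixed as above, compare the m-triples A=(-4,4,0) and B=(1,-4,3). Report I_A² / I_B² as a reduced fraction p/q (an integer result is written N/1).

56/45

l's match ⇒ only the (l;m) 3-j factors differ between A and B.
A: triangle coeff Δ(4,5,3) = 1/180180; Σ_t [6,6]: t=6:+1/8640 = 1/8640; (3j)²=28/715 [(4 5 3; -4 4 0)], sign=-1
B: triangle coeff Δ(4,5,3) = 1/180180; Σ_t [1,1]: t=1:−1/5760 = -1/5760; (3j)²=9/286 [(4 5 3; 1 -4 3)], sign=-1
I_A²/I_B² = (28/715)/(9/286) = 56/45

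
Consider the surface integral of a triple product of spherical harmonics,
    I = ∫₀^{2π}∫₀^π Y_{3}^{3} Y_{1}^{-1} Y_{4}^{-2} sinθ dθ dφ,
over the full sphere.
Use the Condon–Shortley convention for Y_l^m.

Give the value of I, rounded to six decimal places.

m-sum 0 ✓  L=8 even ✓  2≤4≤4 ✓
Π(2lᵢ+1) = 7×3×9 = 189
triangle coeff Δ(3,1,4) = 1/252
Σ_t [0,0]: t=0:+1/36 = 1/36
(3j)²=4/63 [(3 1 4; 0 0 0)], sign=+1
Σ_t [0,0]: t=0:+1/1440 = 1/1440
(3j)²=1/252 [(3 1 4; 3 -1 -2)], sign=+1
⇒ 4πI² = 1/21
I = (+1)√(1/21/(4π)) = 0.06155813

0.061558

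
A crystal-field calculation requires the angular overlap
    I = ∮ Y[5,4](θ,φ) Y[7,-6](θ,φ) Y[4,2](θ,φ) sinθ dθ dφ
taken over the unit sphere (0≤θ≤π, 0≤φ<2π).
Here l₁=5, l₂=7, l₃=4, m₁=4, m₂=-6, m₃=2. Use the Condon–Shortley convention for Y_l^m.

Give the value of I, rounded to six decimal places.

m-sum 0 ✓  L=16 even ✓  2≤4≤12 ✓
Π(2lᵢ+1) = 11×15×9 = 1485
triangle coeff Δ(5,7,4) = 1/6126120
Σ_t [3,5]: t=3:−1/69120 t=4:+1/20736 t=5:−1/69120 = 1/51840
(3j)²=280/21879 [(5 7 4; 0 0 0)], sign=+1
Σ_t [0,1]: t=0:+1/4838400 t=1:−1/7257600 = 1/14515200
(3j)²=3/1190 [(5 7 4; 4 -6 2)], sign=+1
⇒ 4πI² = 180/3757
I = (+1)√(180/3757/(4π)) = 0.06174627

0.061746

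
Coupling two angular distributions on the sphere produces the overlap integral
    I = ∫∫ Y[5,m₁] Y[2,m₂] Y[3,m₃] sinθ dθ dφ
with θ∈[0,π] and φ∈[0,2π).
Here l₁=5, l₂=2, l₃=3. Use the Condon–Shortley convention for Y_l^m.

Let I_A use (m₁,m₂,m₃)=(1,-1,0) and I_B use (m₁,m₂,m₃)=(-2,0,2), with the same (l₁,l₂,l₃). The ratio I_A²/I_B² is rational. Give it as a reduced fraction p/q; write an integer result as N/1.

80/63

Same 5,2,3: normalisation and zero-m 3j drop out of the ratio.
A: Δ: 4! 6! 0! / 11! → 1/2310; sum: t=1:−1/216 = -1/216; 3j²(5 2 3; 1 -1 0) = Δ·Π!·Σ² = 8/231  (sign +1)
B: Δ: 4! 6! 0! / 11! → 1/2310; sum: t=2:+1/480 = 1/480; 3j²(5 2 3; -2 0 2) = Δ·Π!·Σ² = 3/110  (sign -1)
I_A²/I_B² = (8/231)/(3/110) = 80/63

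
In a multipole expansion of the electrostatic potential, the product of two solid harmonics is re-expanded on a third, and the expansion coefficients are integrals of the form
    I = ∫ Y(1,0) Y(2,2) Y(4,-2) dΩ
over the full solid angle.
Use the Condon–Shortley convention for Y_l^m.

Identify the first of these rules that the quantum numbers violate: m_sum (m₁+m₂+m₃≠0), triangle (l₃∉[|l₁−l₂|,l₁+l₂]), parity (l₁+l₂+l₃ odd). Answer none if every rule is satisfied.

m₁+m₂+m₃ = 0 + 2 − 2 = 0  ✓
triangle: |1−2|=1 ≤ l₃=4 ≤ 1+2=3  ✗
parity: l₁+l₂+l₃ = 7 is odd

triangle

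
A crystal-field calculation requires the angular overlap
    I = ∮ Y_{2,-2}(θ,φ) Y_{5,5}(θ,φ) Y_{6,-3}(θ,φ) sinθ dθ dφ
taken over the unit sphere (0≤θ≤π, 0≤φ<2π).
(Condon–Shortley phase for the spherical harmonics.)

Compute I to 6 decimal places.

0.000000

l₁+l₂+l₃=13 is odd: 3j(l;000)=0 ⇒ I=0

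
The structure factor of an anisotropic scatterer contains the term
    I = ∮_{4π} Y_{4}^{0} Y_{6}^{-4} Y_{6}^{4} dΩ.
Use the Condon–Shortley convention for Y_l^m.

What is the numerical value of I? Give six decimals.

Rules hold: Σm=0, L=16 even, 2≤6≤10.
N = 9·13·13 = 1521
Δ = 4!·4!·8!/17! = 1/15315300
Racah Σ t=0..4: t=0:+1/829440 t=1:−1/25920 t=2:+1/9216 t=3:−1/25920 t=4:+1/829440 = 7/207360
⇒ 3j(4 6 6; 0 0 0)² = 28/2431, sgn +1
Racah Σ t=0..2: t=0:+1/829440 t=1:−1/181440 t=2:+1/645120 = -1/362880
⇒ 3j(4 6 6; 0 -4 4)² = 256/17017, sgn -1
4πI² = N·(3j₀)²·(3jₘ)² = 9216/34969
I = -1·√(0.263548/4π) = -0.14481872

-0.144819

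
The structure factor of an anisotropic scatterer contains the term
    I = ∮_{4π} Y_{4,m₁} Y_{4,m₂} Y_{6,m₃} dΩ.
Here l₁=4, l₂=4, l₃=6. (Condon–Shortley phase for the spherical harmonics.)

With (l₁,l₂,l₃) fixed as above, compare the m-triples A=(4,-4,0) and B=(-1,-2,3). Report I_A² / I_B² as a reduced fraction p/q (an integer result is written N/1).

l's match ⇒ only the (l;m) 3-j factors differ between A and B.
A: triangle coeff Δ(4,4,6) = 1/1261260; Σ_t [0,0]: t=0:+1/1036800 = 1/1036800; (3j)²=4/6435 [(4 4 6; 4 -4 0)], sign=+1
B: triangle coeff Δ(4,4,6) = 1/1261260; Σ_t [0,2]: t=0:+1/11520 t=1:−1/5760 t=2:+1/51840 = -7/103680; (3j)²=7/858 [(4 4 6; -1 -2 3)], sign=+1
I_A²/I_B² = (4/6435)/(7/858) = 8/105

8/105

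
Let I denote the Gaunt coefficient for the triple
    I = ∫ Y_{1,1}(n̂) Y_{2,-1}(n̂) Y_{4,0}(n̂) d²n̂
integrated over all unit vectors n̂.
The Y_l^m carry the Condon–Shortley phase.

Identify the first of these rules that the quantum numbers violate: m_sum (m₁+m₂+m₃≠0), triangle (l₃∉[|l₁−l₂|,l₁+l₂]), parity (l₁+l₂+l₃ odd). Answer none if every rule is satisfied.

Σmᵢ = 0  ✓
l₃∈[|l₁−l₂|,l₁+l₂]=[1,3], have l₃=4  ✗
Σlᵢ = 7 ⇒ odd

triangle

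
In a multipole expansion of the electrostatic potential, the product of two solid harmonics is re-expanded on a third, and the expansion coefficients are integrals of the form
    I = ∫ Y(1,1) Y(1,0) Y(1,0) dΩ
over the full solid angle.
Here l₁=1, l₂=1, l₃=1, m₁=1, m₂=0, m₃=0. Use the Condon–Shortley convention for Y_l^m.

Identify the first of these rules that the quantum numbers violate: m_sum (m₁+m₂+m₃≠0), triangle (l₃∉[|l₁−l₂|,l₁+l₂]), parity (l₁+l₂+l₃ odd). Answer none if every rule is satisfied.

m₁+m₂+m₃ = 1 + 0 + 0 = 1  ✗
triangle: |1−1|=0 ≤ l₃=1 ≤ 1+1=2
parity: l₁+l₂+l₃ = 3 is odd

m_sum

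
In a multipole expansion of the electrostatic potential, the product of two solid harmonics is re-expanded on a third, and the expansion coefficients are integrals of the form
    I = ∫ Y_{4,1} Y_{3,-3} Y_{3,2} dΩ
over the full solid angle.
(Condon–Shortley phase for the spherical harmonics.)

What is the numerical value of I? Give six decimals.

Rules hold: Σm=0, L=10 even, 1≤3≤7.
N = 9·7·7 = 441
Δ = 4!·4!·2!/11! = 1/34650
Racah Σ t=1..3: t=1:−1/72 t=2:+1/16 t=3:−1/72 = 5/144
⇒ 3j(4 3 3; 0 0 0)² = 2/77, sgn -1
Racah Σ t=0..0: t=0:+1/288 = 1/288
⇒ 3j(4 3 3; 1 -3 2)² = 5/231, sgn -1
4πI² = N·(3j₀)²·(3jₘ)² = 30/121
I = +1·√(0.247934/4π) = 0.14046335

0.140463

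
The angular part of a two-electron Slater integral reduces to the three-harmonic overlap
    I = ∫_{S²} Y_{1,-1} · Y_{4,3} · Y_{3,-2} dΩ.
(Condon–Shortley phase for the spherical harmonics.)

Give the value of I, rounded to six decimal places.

m-sum 0 ✓  L=8 even ✓  3≤3≤5 ✓
Π(2lᵢ+1) = 3×9×7 = 189
triangle coeff Δ(1,4,3) = 1/252
Σ_t [1,1]: t=1:−1/36 = -1/36
(3j)²=4/63 [(1 4 3; 0 0 0)], sign=+1
Σ_t [2,2]: t=2:+1/240 = 1/240
(3j)²=1/12 [(1 4 3; -1 3 -2)], sign=-1
⇒ 4πI² = 1/1
I = (-1)√(1/1/(4π)) = -0.28209479

-0.282095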